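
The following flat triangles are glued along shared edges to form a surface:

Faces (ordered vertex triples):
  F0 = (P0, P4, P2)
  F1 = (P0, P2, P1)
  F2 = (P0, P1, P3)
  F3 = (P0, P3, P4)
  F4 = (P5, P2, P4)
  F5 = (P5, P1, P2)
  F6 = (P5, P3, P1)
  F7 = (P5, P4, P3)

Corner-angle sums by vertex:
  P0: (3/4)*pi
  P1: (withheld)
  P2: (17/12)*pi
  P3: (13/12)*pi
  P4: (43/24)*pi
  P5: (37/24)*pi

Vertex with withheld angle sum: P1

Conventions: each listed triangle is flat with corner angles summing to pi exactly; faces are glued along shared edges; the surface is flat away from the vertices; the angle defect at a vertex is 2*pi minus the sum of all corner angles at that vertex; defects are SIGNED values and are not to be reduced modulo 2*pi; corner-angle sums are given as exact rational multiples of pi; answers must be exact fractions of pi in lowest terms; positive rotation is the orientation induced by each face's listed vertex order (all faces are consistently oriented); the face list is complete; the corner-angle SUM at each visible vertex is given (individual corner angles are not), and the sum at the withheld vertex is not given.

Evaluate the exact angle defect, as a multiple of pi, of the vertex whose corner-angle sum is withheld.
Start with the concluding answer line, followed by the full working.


Answer: defect(P1) = (7/12)*pi

V = 6, E = 12, F = 8; chi = V - E + F = 2
Gauss-Bonnet: total defect = 2*pi*chi = 4*pi; visible defects sum to (41/12)*pi


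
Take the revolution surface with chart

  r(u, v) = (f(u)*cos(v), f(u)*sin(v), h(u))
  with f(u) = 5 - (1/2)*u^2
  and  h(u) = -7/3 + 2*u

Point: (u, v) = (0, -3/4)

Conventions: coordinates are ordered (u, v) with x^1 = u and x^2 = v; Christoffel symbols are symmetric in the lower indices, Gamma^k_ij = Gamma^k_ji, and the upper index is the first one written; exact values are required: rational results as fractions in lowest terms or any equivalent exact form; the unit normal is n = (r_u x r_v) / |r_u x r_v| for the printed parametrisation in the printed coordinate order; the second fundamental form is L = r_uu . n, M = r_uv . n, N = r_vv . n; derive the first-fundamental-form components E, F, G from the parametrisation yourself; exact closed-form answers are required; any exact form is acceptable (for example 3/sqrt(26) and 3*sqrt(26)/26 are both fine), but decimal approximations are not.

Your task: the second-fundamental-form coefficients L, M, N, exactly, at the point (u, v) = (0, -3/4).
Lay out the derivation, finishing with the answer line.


f = 5, f' = 0, f'' = -1, h' = 2, h'' = 0
E = 4, F = 0, G = 25; answer radicand W^2 = 4
unnormalised second-form numerators: l = 2, m = 0, n = 10; L = l/sqrt(4), and similarly M = m/sqrt(W^2), N = n/sqrt(W^2)

Answer: L = 1, M = 0, N = 5


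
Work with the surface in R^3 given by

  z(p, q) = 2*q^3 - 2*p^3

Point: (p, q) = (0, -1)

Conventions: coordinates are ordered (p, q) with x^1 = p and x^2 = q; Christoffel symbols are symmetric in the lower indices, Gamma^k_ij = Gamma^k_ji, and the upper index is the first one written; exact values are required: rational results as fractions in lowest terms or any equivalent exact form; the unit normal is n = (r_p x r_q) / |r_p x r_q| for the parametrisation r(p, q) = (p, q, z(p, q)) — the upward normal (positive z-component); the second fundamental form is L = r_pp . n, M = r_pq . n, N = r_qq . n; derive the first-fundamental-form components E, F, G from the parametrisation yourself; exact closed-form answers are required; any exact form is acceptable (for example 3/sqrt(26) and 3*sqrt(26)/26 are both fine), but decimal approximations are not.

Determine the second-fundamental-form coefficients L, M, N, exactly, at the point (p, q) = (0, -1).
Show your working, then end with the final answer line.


z_p = 0, z_q = 6, z_pp = 0, z_pq = 0, z_qq = -12
E = 1, F = 0, G = 37; answer radicand W^2 = 37
unnormalised second-form numerators: l = 0, m = 0, n = -12; L = l/sqrt(37), and similarly M = m/sqrt(W^2), N = n/sqrt(W^2)

Answer: L = 0, M = 0, N = -12*sqrt(37)/37


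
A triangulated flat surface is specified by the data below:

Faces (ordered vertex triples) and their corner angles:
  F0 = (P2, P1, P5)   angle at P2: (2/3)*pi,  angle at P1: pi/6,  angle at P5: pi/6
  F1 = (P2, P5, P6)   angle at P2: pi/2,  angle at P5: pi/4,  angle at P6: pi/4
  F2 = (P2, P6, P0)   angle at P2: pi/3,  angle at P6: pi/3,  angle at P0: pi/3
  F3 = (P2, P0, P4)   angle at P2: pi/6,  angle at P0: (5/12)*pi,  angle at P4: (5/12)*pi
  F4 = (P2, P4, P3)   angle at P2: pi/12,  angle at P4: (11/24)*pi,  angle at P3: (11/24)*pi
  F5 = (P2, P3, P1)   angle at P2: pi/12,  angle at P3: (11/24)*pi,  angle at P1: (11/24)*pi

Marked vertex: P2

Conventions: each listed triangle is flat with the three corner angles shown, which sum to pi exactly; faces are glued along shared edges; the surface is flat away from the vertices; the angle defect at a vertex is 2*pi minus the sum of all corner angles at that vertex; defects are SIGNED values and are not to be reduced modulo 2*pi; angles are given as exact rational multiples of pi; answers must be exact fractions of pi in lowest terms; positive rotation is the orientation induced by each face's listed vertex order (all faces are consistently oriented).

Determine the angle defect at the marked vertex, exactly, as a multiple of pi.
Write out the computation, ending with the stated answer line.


Sum of corner angles at P2: (11/6)*pi
defect = 2*pi - (11/6)*pi

Answer: defect(P2) = pi/6


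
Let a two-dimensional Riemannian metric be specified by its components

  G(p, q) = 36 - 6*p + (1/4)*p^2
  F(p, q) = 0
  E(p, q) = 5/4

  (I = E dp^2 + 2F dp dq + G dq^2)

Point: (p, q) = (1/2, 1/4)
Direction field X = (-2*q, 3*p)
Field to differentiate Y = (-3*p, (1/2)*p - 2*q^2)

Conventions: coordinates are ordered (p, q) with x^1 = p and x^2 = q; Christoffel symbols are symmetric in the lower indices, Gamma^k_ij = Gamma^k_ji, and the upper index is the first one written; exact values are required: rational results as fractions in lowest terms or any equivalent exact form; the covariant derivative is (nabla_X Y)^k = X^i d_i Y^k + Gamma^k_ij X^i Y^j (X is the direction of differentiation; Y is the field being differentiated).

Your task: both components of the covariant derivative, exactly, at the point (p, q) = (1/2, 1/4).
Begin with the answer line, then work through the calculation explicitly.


Answer: (nabla_X Y)^p = 309/160, (nabla_X Y)^q = -285/184

E = 5/4, F = 0, G = 529/16 at the point
E_p = 0, E_q = 0, F_p = 0, F_q = 0, G_p = -23/4, G_q = 0
EG - F^2 = 2645/64;  g^inv = (64/2645) * [[529/16, 0], [0, 5/4]]
first-kind symbols [ij,l] = (1/2)(d_i g_jl + d_j g_il - d_l g_ij): [pp,p] = E_p/2 = 0, [pp,q] = F_p - E_q/2 = 0, [pq,p] = E_q/2 = 0, [pq,q] = G_p/2 = -23/8, [qq,p] = F_q - G_p/2 = 23/8, [qq,q] = G_q/2 = 0
Gamma^p_ij = (G*[ij,p] - F*[ij,q])/(EG - F^2), Gamma^q_ij = (E*[ij,q] - F*[ij,p])/(EG - F^2)
Gamma_ppp = 0, Gamma_ppq = 0, Gamma_pqq = 23/10, Gamma_qpp = 0, Gamma_qpq = -2/23, Gamma_qqq = 0
X = (-1/2, 3/2), Y = (-3/2, 1/8) at the point


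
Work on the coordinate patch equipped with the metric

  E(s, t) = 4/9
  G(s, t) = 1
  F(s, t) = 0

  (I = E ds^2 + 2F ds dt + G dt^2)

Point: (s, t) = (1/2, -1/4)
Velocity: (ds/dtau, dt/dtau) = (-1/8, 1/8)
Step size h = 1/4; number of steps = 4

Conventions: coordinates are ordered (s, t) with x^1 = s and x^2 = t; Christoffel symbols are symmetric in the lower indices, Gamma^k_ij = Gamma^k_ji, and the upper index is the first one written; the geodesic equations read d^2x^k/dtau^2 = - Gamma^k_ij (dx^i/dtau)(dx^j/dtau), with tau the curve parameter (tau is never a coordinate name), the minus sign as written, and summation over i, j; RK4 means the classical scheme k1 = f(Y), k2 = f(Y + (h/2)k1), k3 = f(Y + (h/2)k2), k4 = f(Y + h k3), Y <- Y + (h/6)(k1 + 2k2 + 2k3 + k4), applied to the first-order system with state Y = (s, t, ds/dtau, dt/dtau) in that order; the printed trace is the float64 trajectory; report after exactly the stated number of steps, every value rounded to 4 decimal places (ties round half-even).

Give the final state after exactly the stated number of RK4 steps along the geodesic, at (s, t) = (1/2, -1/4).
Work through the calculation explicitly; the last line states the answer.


f(Y) = (ds/dtau, dt/dtau, -Gamma^s_ij Y'^i Y'^j, -Gamma^t_ij Y'^i Y'^j) with the Gammas evaluated at the stage position; h = 0.250000; intermediate values shown to 6 dp
step 0: s = 0.5000, t = -0.2500, ds/dtau = -0.1250, dt/dtau = 0.1250
step 1:
  k1: at (s, t) = (0.500000, -0.250000), (ds/dtau, dt/dtau) = (-0.125000, 0.125000); Gamma_sss = 0.000000, Gamma_sst = 0.000000, Gamma_stt = 0.000000, Gamma_tss = 0.000000, Gamma_tst = 0.000000, Gamma_ttt = 0.000000; k1 = (-0.125000, 0.125000, 0.000000, 0.000000)
  k2: at (s, t) = (0.484375, -0.234375), (ds/dtau, dt/dtau) = (-0.125000, 0.125000); Gamma_sss = 0.000000, Gamma_sst = 0.000000, Gamma_stt = 0.000000, Gamma_tss = 0.000000, Gamma_tst = 0.000000, Gamma_ttt = 0.000000; k2 = (-0.125000, 0.125000, 0.000000, 0.000000)
  k3: at (s, t) = (0.484375, -0.234375), (ds/dtau, dt/dtau) = (-0.125000, 0.125000); Gamma_sss = 0.000000, Gamma_sst = 0.000000, Gamma_stt = 0.000000, Gamma_tss = 0.000000, Gamma_tst = 0.000000, Gamma_ttt = 0.000000; k3 = (-0.125000, 0.125000, 0.000000, 0.000000)
  k4: at (s, t) = (0.468750, -0.218750), (ds/dtau, dt/dtau) = (-0.125000, 0.125000); Gamma_sss = 0.000000, Gamma_sst = 0.000000, Gamma_stt = 0.000000, Gamma_tss = 0.000000, Gamma_tst = 0.000000, Gamma_ttt = 0.000000; k4 = (-0.125000, 0.125000, 0.000000, 0.000000)
  Y <- Y + (h/6)(k1 + 2k2 + 2k3 + k4): s = 0.4688, t = -0.2188, ds/dtau = -0.1250, dt/dtau = 0.1250
step 2:
  k1: at (s, t) = (0.468750, -0.218750), (ds/dtau, dt/dtau) = (-0.125000, 0.125000); Gamma_sss = 0.000000, Gamma_sst = 0.000000, Gamma_stt = 0.000000, Gamma_tss = 0.000000, Gamma_tst = 0.000000, Gamma_ttt = 0.000000; k1 = (-0.125000, 0.125000, 0.000000, 0.000000)
  k2: at (s, t) = (0.453125, -0.203125), (ds/dtau, dt/dtau) = (-0.125000, 0.125000); Gamma_sss = 0.000000, Gamma_sst = 0.000000, Gamma_stt = 0.000000, Gamma_tss = 0.000000, Gamma_tst = 0.000000, Gamma_ttt = 0.000000; k2 = (-0.125000, 0.125000, 0.000000, 0.000000)
  k3: at (s, t) = (0.453125, -0.203125), (ds/dtau, dt/dtau) = (-0.125000, 0.125000); Gamma_sss = 0.000000, Gamma_sst = 0.000000, Gamma_stt = 0.000000, Gamma_tss = 0.000000, Gamma_tst = 0.000000, Gamma_ttt = 0.000000; k3 = (-0.125000, 0.125000, 0.000000, 0.000000)
  k4: at (s, t) = (0.437500, -0.187500), (ds/dtau, dt/dtau) = (-0.125000, 0.125000); Gamma_sss = 0.000000, Gamma_sst = 0.000000, Gamma_stt = 0.000000, Gamma_tss = 0.000000, Gamma_tst = 0.000000, Gamma_ttt = 0.000000; k4 = (-0.125000, 0.125000, 0.000000, 0.000000)
  Y <- Y + (h/6)(k1 + 2k2 + 2k3 + k4): s = 0.4375, t = -0.1875, ds/dtau = -0.1250, dt/dtau = 0.1250
step 3:
  k1: at (s, t) = (0.437500, -0.187500), (ds/dtau, dt/dtau) = (-0.125000, 0.125000); Gamma_sss = 0.000000, Gamma_sst = 0.000000, Gamma_stt = 0.000000, Gamma_tss = 0.000000, Gamma_tst = 0.000000, Gamma_ttt = 0.000000; k1 = (-0.125000, 0.125000, 0.000000, 0.000000)
  k2: at (s, t) = (0.421875, -0.171875), (ds/dtau, dt/dtau) = (-0.125000, 0.125000); Gamma_sss = 0.000000, Gamma_sst = 0.000000, Gamma_stt = 0.000000, Gamma_tss = 0.000000, Gamma_tst = 0.000000, Gamma_ttt = 0.000000; k2 = (-0.125000, 0.125000, 0.000000, 0.000000)
  k3: at (s, t) = (0.421875, -0.171875), (ds/dtau, dt/dtau) = (-0.125000, 0.125000); Gamma_sss = 0.000000, Gamma_sst = 0.000000, Gamma_stt = 0.000000, Gamma_tss = 0.000000, Gamma_tst = 0.000000, Gamma_ttt = 0.000000; k3 = (-0.125000, 0.125000, 0.000000, 0.000000)
  k4: at (s, t) = (0.406250, -0.156250), (ds/dtau, dt/dtau) = (-0.125000, 0.125000); Gamma_sss = 0.000000, Gamma_sst = 0.000000, Gamma_stt = 0.000000, Gamma_tss = 0.000000, Gamma_tst = 0.000000, Gamma_ttt = 0.000000; k4 = (-0.125000, 0.125000, 0.000000, 0.000000)
  Y <- Y + (h/6)(k1 + 2k2 + 2k3 + k4): s = 0.4062, t = -0.1562, ds/dtau = -0.1250, dt/dtau = 0.1250
step 4:
  k1: at (s, t) = (0.406250, -0.156250), (ds/dtau, dt/dtau) = (-0.125000, 0.125000); Gamma_sss = 0.000000, Gamma_sst = 0.000000, Gamma_stt = 0.000000, Gamma_tss = 0.000000, Gamma_tst = 0.000000, Gamma_ttt = 0.000000; k1 = (-0.125000, 0.125000, 0.000000, 0.000000)
  k2: at (s, t) = (0.390625, -0.140625), (ds/dtau, dt/dtau) = (-0.125000, 0.125000); Gamma_sss = 0.000000, Gamma_sst = 0.000000, Gamma_stt = 0.000000, Gamma_tss = 0.000000, Gamma_tst = 0.000000, Gamma_ttt = 0.000000; k2 = (-0.125000, 0.125000, 0.000000, 0.000000)
  k3: at (s, t) = (0.390625, -0.140625), (ds/dtau, dt/dtau) = (-0.125000, 0.125000); Gamma_sss = 0.000000, Gamma_sst = 0.000000, Gamma_stt = 0.000000, Gamma_tss = 0.000000, Gamma_tst = 0.000000, Gamma_ttt = 0.000000; k3 = (-0.125000, 0.125000, 0.000000, 0.000000)
  k4: at (s, t) = (0.375000, -0.125000), (ds/dtau, dt/dtau) = (-0.125000, 0.125000); Gamma_sss = 0.000000, Gamma_sst = 0.000000, Gamma_stt = 0.000000, Gamma_tss = 0.000000, Gamma_tst = 0.000000, Gamma_ttt = 0.000000; k4 = (-0.125000, 0.125000, 0.000000, 0.000000)
  Y <- Y + (h/6)(k1 + 2k2 + 2k3 + k4): s = 0.3750, t = -0.1250, ds/dtau = -0.1250, dt/dtau = 0.1250

Answer: s = 0.3750, t = -0.1250, ds/dtau = -0.1250, dt/dtau = 0.1250


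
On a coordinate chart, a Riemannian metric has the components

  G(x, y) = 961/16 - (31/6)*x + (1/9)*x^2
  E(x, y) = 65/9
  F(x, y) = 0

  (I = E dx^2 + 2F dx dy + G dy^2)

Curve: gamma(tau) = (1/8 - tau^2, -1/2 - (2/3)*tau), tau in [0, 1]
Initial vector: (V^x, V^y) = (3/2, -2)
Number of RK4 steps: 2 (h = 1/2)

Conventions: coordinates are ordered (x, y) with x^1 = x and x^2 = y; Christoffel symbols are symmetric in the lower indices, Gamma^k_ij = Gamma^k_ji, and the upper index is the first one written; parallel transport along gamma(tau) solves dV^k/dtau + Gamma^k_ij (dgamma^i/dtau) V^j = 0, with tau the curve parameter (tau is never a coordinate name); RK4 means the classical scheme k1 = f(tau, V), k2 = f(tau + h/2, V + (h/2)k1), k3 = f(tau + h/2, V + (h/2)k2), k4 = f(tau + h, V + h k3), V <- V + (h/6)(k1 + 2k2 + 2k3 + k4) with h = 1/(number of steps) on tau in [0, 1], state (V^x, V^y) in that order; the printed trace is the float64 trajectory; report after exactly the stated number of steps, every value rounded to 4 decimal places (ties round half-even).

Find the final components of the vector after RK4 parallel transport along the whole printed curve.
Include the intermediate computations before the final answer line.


gamma'(tau) = (-2*tau, -2/3); f(tau, V)^k = -Gamma^k_ij(gamma(tau)) gamma'^i(tau) V^j; h = 1/2; intermediate values shown to 6 dp
curve data and Christoffel symbols at the stage parameters:
  tau = 0.000000: gamma = (0.125000, -0.500000), gamma' = (0.000000, -0.666667); Gamma_xxx = 0.000000, Gamma_xxy = 0.000000, Gamma_xyy = 0.355769, Gamma_yxx = 0.000000, Gamma_yxy = -0.043243, Gamma_yyy = 0.000000
  tau = 0.250000: gamma = (0.062500, -0.666667), gamma' = (-0.500000, -0.666667); Gamma_xxx = 0.000000, Gamma_xxy = 0.000000, Gamma_xyy = 0.356731, Gamma_yxx = 0.000000, Gamma_yxy = -0.043127, Gamma_yyy = 0.000000
  tau = 0.500000: gamma = (-0.125000, -0.833333), gamma' = (-1.000000, -0.666667); Gamma_xxx = 0.000000, Gamma_xxy = 0.000000, Gamma_xyy = 0.359615, Gamma_yxx = 0.000000, Gamma_yxy = -0.042781, Gamma_yyy = 0.000000
  tau = 0.750000: gamma = (-0.437500, -1.000000), gamma' = (-1.500000, -0.666667); Gamma_xxx = 0.000000, Gamma_xxy = 0.000000, Gamma_xyy = 0.364423, Gamma_yxx = 0.000000, Gamma_yxy = -0.042216, Gamma_yyy = 0.000000
  tau = 1.000000: gamma = (-0.875000, -1.166667), gamma' = (-2.000000, -0.666667); Gamma_xxx = 0.000000, Gamma_xxy = 0.000000, Gamma_xyy = 0.371154, Gamma_yxx = 0.000000, Gamma_yxy = -0.041451, Gamma_yyy = 0.000000
step 0: V^x = 1.5000, V^y = -2.0000
step 1: k1 = (-0.474359, -0.043243), k2 = (-0.478212, 0.003643), k3 = (-0.475424, 0.003418), k4 = (-0.479078, 0.049487); V <- V + (h/6)(k1 + 2k2 + 2k3 + k4): V^x = 1.2616, V^y = -1.9983
step 2: k1 = (-0.479080, 0.049507), k2 = (-0.482478, 0.093622), k3 = (-0.479799, 0.092947), k4 = (-0.482953, 0.133576); V <- V + (h/6)(k1 + 2k2 + 2k3 + k4): V^x = 1.0211, V^y = -1.9520

Answer: V^x = 1.0211, V^y = -1.9520


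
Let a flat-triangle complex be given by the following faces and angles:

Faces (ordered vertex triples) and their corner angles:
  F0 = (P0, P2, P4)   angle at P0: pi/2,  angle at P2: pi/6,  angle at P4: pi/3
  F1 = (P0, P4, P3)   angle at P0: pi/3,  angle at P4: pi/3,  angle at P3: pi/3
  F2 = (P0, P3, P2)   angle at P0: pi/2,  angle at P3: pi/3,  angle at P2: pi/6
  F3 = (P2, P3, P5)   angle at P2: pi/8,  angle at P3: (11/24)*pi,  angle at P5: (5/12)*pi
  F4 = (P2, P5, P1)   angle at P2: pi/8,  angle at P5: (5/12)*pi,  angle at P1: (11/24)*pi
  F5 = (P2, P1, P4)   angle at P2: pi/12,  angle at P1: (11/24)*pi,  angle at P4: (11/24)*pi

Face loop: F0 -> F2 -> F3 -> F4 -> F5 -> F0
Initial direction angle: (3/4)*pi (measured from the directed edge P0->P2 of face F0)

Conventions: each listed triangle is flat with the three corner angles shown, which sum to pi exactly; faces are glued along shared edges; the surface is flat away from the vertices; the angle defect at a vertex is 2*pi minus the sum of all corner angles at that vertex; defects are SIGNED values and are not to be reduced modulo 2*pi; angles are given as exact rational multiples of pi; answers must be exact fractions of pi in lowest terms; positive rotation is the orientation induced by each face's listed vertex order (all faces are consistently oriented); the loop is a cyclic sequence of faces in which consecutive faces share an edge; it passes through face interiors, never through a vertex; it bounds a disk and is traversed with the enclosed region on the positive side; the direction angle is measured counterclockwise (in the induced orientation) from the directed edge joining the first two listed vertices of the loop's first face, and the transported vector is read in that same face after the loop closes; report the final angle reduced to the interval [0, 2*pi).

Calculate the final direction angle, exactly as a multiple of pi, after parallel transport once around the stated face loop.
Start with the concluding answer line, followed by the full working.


Answer: final direction angle = pi/12

enclosed vertex P2: corner angles sum to (2/3)*pi, defect = 2*pi - (2/3)*pi = (4/3)*pi
adding the enclosed defects to the starting angle (mod 2*pi, induced orientation) gives the holonomy
final angle = (3/4)*pi + (4/3)*pi = pi/12 (mod 2*pi)


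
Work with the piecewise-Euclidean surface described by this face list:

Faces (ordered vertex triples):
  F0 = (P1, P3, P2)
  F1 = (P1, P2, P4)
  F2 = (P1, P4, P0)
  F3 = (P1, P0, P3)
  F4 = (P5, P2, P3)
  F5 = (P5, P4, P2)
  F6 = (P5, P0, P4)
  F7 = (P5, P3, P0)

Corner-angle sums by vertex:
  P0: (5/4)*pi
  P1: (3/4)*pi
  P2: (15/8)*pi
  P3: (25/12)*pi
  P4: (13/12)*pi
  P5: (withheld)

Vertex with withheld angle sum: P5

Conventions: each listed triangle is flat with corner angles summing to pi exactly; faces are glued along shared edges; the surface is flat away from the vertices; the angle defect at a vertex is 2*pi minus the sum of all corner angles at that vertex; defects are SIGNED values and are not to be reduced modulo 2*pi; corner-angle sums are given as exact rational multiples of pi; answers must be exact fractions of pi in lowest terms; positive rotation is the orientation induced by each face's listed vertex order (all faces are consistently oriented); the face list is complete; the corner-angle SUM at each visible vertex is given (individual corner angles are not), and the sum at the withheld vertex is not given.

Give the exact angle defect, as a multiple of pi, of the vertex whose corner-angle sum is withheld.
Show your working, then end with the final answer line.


V = 6, E = 12, F = 8; chi = V - E + F = 2
Gauss-Bonnet: total defect = 2*pi*chi = 4*pi; visible defects sum to (71/24)*pi

Answer: defect(P5) = (25/24)*pi


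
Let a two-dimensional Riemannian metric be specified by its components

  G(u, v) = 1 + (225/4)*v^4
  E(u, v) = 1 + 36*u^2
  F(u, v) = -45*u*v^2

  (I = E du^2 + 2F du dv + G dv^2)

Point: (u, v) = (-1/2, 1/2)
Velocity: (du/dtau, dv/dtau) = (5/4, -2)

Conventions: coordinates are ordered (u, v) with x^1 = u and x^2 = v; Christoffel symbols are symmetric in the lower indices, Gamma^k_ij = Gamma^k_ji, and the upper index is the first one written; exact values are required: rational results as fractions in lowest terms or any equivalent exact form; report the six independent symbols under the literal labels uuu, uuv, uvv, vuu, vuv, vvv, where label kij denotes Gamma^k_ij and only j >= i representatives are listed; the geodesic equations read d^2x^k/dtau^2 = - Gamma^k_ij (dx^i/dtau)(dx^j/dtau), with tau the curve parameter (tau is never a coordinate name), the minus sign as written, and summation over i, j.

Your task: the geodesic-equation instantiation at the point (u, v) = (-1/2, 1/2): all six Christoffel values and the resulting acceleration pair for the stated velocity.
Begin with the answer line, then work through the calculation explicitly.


Answer: Gamma_uuu = -1152/865, Gamma_uuv = 0, Gamma_uvv = 288/173, Gamma_vuu = -144/173, Gamma_vuv = 0, Gamma_vvv = 180/173; accelerations (d^2u/dtau^2, d^2v/dtau^2) = (-792/173, -495/173)

E = 10, F = 45/8, G = 289/64 at the point
E_u = -36, E_v = 0, F_u = -45/4, F_v = 45/2, G_u = 0, G_v = 225/8
EG - F^2 = 865/64;  g^inv = (64/865) * [[289/64, -45/8], [-45/8, 10]]
first-kind symbols [ij,l] = (1/2)(d_i g_jl + d_j g_il - d_l g_ij): [uu,u] = E_u/2 = -18, [uu,v] = F_u - E_v/2 = -45/4, [uv,u] = E_v/2 = 0, [uv,v] = G_u/2 = 0, [vv,u] = F_v - G_u/2 = 45/2, [vv,v] = G_v/2 = 225/16
Gamma^u_ij = (G*[ij,u] - F*[ij,v])/(EG - F^2), Gamma^v_ij = (E*[ij,v] - F*[ij,u])/(EG - F^2)
Gamma_uuu = -1152/865, Gamma_uuv = 0, Gamma_uvv = 288/173, Gamma_vuu = -144/173, Gamma_vuv = 0, Gamma_vvv = 180/173
d^2u/dtau^2 = -(Gamma_uuu*(5/4)^2 + 2*Gamma_uuv*(5/4)*(-2) + Gamma_uvv*(-2)^2) = -792/173
d^2v/dtau^2 = -(Gamma_vuu*(5/4)^2 + 2*Gamma_vuv*(5/4)*(-2) + Gamma_vvv*(-2)^2) = -495/173


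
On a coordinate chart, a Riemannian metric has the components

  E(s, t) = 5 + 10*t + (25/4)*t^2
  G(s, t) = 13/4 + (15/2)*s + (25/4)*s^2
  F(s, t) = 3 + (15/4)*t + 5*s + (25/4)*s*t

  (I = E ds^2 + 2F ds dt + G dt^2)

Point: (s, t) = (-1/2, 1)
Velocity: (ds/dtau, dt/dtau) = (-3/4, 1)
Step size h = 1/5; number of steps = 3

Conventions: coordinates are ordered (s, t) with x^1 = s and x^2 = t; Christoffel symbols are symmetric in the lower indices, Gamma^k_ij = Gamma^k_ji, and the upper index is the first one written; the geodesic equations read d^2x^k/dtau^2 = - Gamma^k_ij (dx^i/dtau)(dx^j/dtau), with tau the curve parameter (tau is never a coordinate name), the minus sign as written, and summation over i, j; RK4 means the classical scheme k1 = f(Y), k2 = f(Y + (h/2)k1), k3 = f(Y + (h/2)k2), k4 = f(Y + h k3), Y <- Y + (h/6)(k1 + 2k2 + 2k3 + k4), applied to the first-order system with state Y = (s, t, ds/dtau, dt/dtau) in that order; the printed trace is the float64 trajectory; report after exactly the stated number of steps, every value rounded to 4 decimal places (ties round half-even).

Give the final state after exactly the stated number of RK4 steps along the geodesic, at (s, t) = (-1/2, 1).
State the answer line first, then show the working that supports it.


Answer: s = -0.8412, t = 1.5995, ds/dtau = -0.4316, dt/dtau = 0.9915

f(Y) = (ds/dtau, dt/dtau, -Gamma^s_ij Y'^i Y'^j, -Gamma^t_ij Y'^i Y'^j) with the Gammas evaluated at the stage position; h = 0.200000; intermediate values shown to 6 dp
step 0: s = -0.5000, t = 1.0000, ds/dtau = -0.7500, dt/dtau = 1.0000
step 1:
  k1: at (s, t) = (-0.500000, 1.000000), (ds/dtau, dt/dtau) = (-0.750000, 1.000000); Gamma_sss = 0.000000, Gamma_sst = 0.527859, Gamma_stt = 0.000000, Gamma_tss = 0.000000, Gamma_tst = 0.029326, Gamma_ttt = 0.000000; k1 = (-0.750000, 1.000000, 0.791789, 0.043988)
  k2: at (s, t) = (-0.575000, 1.100000), (ds/dtau, dt/dtau) = (-0.670821, 1.004399); Gamma_sss = 0.000000, Gamma_sst = 0.503895, Gamma_stt = 0.000000, Gamma_tss = 0.000000, Gamma_tst = 0.006630, Gamma_ttt = 0.000000; k2 = (-0.670821, 1.004399, 0.679021, 0.008934)
  k3: at (s, t) = (-0.567082, 1.100440), (ds/dtau, dt/dtau) = (-0.682098, 1.000893); Gamma_sss = 0.000000, Gamma_sst = 0.503727, Gamma_stt = 0.000000, Gamma_tss = 0.000000, Gamma_tst = 0.008725, Gamma_ttt = 0.000000; k3 = (-0.682098, 1.000893, 0.687797, 0.011913)
  k4: at (s, t) = (-0.636420, 1.200179), (ds/dtau, dt/dtau) = (-0.612441, 1.002383); Gamma_sss = 0.000000, Gamma_sst = 0.480576, Gamma_stt = 0.000000, Gamma_tss = 0.000000, Gamma_tst = -0.008750, Gamma_ttt = 0.000000; k4 = (-0.612441, 1.002383, 0.590052, -0.010744)
  Y <- Y + (h/6)(k1 + 2k2 + 2k3 + k4): s = -0.6356, t = 1.2004, ds/dtau = -0.6128, dt/dtau = 1.0025
step 2:
  k1: at (s, t) = (-0.635609, 1.200432), (ds/dtau, dt/dtau) = (-0.612817, 1.002498); Gamma_sss = 0.000000, Gamma_sst = 0.480527, Gamma_stt = 0.000000, Gamma_tss = 0.000000, Gamma_tst = -0.008554, Gamma_ttt = 0.000000; k1 = (-0.612817, 1.002498, 0.590422, -0.010510)
  k2: at (s, t) = (-0.696891, 1.300682), (ds/dtau, dt/dtau) = (-0.553775, 1.001447); Gamma_sss = 0.000000, Gamma_sst = 0.458439, Gamma_stt = 0.000000, Gamma_tss = 0.000000, Gamma_tst = -0.021145, Gamma_ttt = 0.000000; k2 = (-0.553775, 1.001447, 0.508479, -0.023453)
  k3: at (s, t) = (-0.690987, 1.300577), (ds/dtau, dt/dtau) = (-0.561970, 1.000153); Gamma_sss = 0.000000, Gamma_sst = 0.458571, Gamma_stt = 0.000000, Gamma_tss = 0.000000, Gamma_tst = -0.019863, Gamma_ttt = 0.000000; k3 = (-0.561970, 1.000153, 0.515485, -0.022328)
  k4: at (s, t) = (-0.748003, 1.400463), (ds/dtau, dt/dtau) = (-0.509721, 0.998032); Gamma_sss = 0.000000, Gamma_sst = 0.437995, Gamma_stt = 0.000000, Gamma_tss = 0.000000, Gamma_tst = -0.029460, Gamma_ttt = 0.000000; k4 = (-0.509721, 0.998032, 0.445632, -0.029973)
  Y <- Y + (h/6)(k1 + 2k2 + 2k3 + k4): s = -0.7474, t = 1.4006, ds/dtau = -0.5100, dt/dtau = 0.9981
step 3:
  k1: at (s, t) = (-0.747410, 1.400557), (ds/dtau, dt/dtau) = (-0.510018, 0.998096); Gamma_sss = 0.000000, Gamma_sst = 0.437993, Gamma_stt = 0.000000, Gamma_tss = 0.000000, Gamma_tst = -0.029340, Gamma_ttt = 0.000000; k1 = (-0.510018, 0.998096, 0.445919, -0.029871)
  k2: at (s, t) = (-0.798412, 1.500366), (ds/dtau, dt/dtau) = (-0.465426, 0.995109); Gamma_sss = 0.000000, Gamma_sst = 0.418930, Gamma_stt = 0.000000, Gamma_tss = 0.000000, Gamma_tst = -0.036134, Gamma_ttt = 0.000000; k2 = (-0.465426, 0.995109, 0.388055, -0.033471)
  k3: at (s, t) = (-0.793953, 1.500068), (ds/dtau, dt/dtau) = (-0.471213, 0.994749); Gamma_sss = 0.000000, Gamma_sst = 0.419114, Gamma_stt = 0.000000, Gamma_tss = 0.000000, Gamma_tst = -0.035342, Gamma_ttt = 0.000000; k3 = (-0.471213, 0.994749, 0.392910, -0.033132)
  k4: at (s, t) = (-0.841653, 1.599506), (ds/dtau, dt/dtau) = (-0.431436, 0.991470); Gamma_sss = 0.000000, Gamma_sst = 0.401522, Gamma_stt = 0.000000, Gamma_tss = 0.000000, Gamma_tst = -0.040437, Gamma_ttt = 0.000000; k4 = (-0.431436, 0.991470, 0.343507, -0.034594)
  Y <- Y + (h/6)(k1 + 2k2 + 2k3 + k4): s = -0.8412, t = 1.5995, ds/dtau = -0.4316, dt/dtau = 0.9915


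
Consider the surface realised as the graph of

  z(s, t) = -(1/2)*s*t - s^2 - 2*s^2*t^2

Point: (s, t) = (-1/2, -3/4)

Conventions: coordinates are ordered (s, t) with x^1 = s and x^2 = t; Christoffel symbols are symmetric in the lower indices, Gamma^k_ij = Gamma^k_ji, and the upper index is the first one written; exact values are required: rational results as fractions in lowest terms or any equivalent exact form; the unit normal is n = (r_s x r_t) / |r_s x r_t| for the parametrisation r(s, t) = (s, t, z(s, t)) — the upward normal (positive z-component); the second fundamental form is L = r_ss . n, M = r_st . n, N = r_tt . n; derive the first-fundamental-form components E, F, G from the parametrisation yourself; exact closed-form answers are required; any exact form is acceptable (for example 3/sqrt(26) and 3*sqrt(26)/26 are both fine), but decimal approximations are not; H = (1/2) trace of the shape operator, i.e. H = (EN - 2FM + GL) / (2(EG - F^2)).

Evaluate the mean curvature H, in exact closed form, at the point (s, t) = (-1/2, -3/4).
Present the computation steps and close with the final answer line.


z_s = 5/2, z_t = 1, z_ss = -17/4, z_st = -7/2, z_tt = -1
E = 29/4, F = 5/2, G = 2; answer radicand W^2 = 33/4
unnormalised second-form numerators: l = -17/4, m = -7/2, n = -1; L = l/sqrt(33/4), and similarly M = m/sqrt(W^2), N = n/sqrt(W^2)
H = (E*n - 2*F*m + G*l) / (2*(EG - F^2)*sqrt(W^2)); E*n - 2*F*m + G*l = 7/4, EG - F^2 = 33/4, so H = (7/66)/sqrt(33/4)

Answer: H = 7*sqrt(33)/1089


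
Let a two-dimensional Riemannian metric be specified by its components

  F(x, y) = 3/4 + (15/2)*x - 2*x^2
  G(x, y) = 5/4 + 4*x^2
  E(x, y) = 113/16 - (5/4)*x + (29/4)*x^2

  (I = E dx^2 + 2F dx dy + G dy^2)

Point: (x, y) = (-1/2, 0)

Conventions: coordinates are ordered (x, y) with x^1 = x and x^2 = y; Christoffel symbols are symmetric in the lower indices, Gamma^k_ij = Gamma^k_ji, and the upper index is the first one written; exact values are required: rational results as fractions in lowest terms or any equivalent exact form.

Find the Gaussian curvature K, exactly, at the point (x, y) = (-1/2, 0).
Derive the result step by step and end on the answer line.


E = 19/2, F = -7/2, G = 9/4, EG - F^2 = 73/8 at the point
E_x = -17/2, E_y = 0, F_x = 19/2, F_y = 0, G_x = -4, G_y = 0
E_yy = 0, F_xy = 0, G_xx = 8
The intrinsic route: Brioschi's K = (det M1 - det M2)/(EG - F^2)^2.
M1 = [[-E_yy/2 + F_xy - G_xx/2, E_x/2, F_x - E_y/2], [F_y - G_x/2, E, F], [G_y/2, F, G]] = [[-4, -17/4, 19/2], [2, 19/2, -7/2], [0, -7/2, 9/4]]; det M1 = -671/8
M2 = [[0, E_y/2, G_x/2], [E_y/2, E, F], [G_x/2, F, G]] = [[0, 0, -2], [0, 19/2, -7/2], [-2, -7/2, 9/4]]; det M2 = -38
det M1 - det M2 = -367/8; K = -367/8 / (73/8)^2 = -2936/5329

Answer: K = -2936/5329


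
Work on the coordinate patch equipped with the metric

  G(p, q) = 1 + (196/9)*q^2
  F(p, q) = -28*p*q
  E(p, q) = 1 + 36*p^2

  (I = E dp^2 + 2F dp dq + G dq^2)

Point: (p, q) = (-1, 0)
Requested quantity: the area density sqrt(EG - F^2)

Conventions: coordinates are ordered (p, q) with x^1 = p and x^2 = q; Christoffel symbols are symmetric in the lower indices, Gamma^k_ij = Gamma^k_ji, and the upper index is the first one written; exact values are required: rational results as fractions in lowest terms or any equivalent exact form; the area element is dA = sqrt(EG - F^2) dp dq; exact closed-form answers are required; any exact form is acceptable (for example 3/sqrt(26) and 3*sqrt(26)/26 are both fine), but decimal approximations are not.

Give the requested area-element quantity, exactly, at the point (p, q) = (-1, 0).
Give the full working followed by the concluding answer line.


E = 37, F = 0, G = 1; EG - F^2 = 37

Answer: sqrt(EG - F^2) = sqrt(37)


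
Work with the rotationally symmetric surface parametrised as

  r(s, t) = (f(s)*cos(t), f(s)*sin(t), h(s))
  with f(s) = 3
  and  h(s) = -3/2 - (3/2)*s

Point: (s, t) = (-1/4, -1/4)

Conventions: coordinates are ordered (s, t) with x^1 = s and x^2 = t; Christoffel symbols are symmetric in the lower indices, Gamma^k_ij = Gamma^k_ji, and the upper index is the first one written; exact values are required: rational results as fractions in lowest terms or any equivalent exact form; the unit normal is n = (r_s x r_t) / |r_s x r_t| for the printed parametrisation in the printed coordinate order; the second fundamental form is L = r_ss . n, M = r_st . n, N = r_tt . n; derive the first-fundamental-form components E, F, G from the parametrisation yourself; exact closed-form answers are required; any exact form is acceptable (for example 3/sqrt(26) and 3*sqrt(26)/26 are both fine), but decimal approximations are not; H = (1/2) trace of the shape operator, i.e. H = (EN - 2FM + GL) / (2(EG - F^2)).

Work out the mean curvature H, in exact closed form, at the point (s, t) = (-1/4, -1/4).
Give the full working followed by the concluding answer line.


f = 3, f' = 0, f'' = 0, h' = -3/2, h'' = 0
E = 9/4, F = 0, G = 9; answer radicand W^2 = 9/4
unnormalised second-form numerators: l = 0, m = 0, n = -9/2; L = l/sqrt(9/4), and similarly M = m/sqrt(W^2), N = n/sqrt(W^2)
H = (E*n - 2*F*m + G*l) / (2*(EG - F^2)*sqrt(W^2)); E*n - 2*F*m + G*l = -81/8, EG - F^2 = 81/4, so H = (-1/4)/sqrt(9/4)

Answer: H = -1/6


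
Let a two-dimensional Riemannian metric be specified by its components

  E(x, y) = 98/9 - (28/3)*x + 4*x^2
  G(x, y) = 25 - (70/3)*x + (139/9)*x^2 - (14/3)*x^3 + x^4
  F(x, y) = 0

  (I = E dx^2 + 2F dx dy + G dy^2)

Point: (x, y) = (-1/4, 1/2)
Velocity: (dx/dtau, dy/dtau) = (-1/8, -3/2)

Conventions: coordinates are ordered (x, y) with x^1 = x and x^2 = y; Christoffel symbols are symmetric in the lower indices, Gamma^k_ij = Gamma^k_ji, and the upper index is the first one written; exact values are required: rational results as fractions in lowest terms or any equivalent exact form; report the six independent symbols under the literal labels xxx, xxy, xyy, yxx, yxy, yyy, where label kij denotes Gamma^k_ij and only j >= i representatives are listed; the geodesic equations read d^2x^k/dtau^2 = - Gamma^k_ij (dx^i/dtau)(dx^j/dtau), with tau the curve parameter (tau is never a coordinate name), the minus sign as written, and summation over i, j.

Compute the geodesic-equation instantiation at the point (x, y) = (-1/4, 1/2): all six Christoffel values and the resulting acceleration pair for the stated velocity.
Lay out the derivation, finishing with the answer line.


E = 485/36, F = 0, G = 73441/2304 at the point
E_x = -34/3, E_y = 0, F_x = 0, F_y = 0, G_x = -4607/144, G_y = 0
EG - F^2 = 35618885/82944;  g^inv = (82944/35618885) * [[73441/2304, 0], [0, 485/36]]
first-kind symbols [ij,l] = (1/2)(d_i g_jl + d_j g_il - d_l g_ij): [xx,x] = E_x/2 = -17/3, [xx,y] = F_x - E_y/2 = 0, [xy,x] = E_y/2 = 0, [xy,y] = G_x/2 = -4607/288, [yy,x] = F_y - G_x/2 = 4607/288, [yy,y] = G_y/2 = 0
Gamma^x_ij = (G*[ij,x] - F*[ij,y])/(EG - F^2), Gamma^y_ij = (E*[ij,y] - F*[ij,x])/(EG - F^2)
Gamma_xxx = -204/485, Gamma_xxy = 0, Gamma_xyy = 4607/3880, Gamma_yxx = 0, Gamma_yxy = -136/271, Gamma_yyy = 0
d^2x/dtau^2 = -(Gamma_xxx*(-1/8)^2 + 2*Gamma_xxy*(-1/8)*(-3/2) + Gamma_xyy*(-3/2)^2) = -41361/15520
d^2y/dtau^2 = -(Gamma_yxx*(-1/8)^2 + 2*Gamma_yxy*(-1/8)*(-3/2) + Gamma_yyy*(-3/2)^2) = 51/271

Answer: Gamma_xxx = -204/485, Gamma_xxy = 0, Gamma_xyy = 4607/3880, Gamma_yxx = 0, Gamma_yxy = -136/271, Gamma_yyy = 0; accelerations (d^2x/dtau^2, d^2y/dtau^2) = (-41361/15520, 51/271)


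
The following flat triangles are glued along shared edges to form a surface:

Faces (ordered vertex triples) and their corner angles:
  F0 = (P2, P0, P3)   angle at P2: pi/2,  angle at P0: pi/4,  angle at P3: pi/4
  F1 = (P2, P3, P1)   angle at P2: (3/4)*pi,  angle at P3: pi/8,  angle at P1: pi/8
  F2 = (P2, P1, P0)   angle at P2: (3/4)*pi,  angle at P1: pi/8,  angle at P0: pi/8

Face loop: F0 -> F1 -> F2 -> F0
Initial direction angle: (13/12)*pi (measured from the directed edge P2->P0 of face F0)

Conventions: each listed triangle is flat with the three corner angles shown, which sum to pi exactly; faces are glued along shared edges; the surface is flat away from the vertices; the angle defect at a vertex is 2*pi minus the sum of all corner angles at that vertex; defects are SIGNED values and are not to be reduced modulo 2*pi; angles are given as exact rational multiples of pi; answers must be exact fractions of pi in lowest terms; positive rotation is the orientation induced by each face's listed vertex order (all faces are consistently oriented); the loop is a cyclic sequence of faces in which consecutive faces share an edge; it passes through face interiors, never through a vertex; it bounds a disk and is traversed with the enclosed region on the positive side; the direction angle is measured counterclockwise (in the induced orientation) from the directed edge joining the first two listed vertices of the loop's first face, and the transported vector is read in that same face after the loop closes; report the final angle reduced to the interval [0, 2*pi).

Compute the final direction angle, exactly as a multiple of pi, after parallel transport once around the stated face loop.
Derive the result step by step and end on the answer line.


enclosed vertex P2: corner angles sum to 2*pi, defect = 2*pi - 2*pi = 0
final direction = starting direction + enclosed defect total, reduced mod 2*pi (induced orientation)
final angle = (13/12)*pi + 0 = (13/12)*pi (mod 2*pi)

Answer: final direction angle = (13/12)*pi


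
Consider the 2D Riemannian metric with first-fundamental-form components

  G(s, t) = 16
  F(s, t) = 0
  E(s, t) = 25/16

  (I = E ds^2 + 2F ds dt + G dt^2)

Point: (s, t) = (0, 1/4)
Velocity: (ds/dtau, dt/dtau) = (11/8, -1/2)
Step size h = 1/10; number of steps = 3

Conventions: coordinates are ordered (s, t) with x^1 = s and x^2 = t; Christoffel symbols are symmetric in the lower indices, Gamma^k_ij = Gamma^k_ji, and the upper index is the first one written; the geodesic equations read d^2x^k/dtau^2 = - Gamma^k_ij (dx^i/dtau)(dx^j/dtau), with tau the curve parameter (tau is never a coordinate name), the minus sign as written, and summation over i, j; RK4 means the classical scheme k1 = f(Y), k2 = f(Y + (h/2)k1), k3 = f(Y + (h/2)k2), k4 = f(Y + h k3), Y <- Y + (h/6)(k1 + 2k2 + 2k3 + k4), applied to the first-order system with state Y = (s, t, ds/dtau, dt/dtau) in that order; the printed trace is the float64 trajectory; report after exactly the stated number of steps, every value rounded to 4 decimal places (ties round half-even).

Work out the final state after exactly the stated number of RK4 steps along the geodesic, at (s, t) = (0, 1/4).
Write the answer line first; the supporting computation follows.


Answer: s = 0.4125, t = 0.1000, ds/dtau = 1.3750, dt/dtau = -0.5000

f(Y) = (ds/dtau, dt/dtau, -Gamma^s_ij Y'^i Y'^j, -Gamma^t_ij Y'^i Y'^j) with the Gammas evaluated at the stage position; h = 0.100000; intermediate values shown to 6 dp
step 0: s = 0.0000, t = 0.2500, ds/dtau = 1.3750, dt/dtau = -0.5000
step 1:
  k1: at (s, t) = (0.000000, 0.250000), (ds/dtau, dt/dtau) = (1.375000, -0.500000); Gamma_sss = 0.000000, Gamma_sst = 0.000000, Gamma_stt = 0.000000, Gamma_tss = 0.000000, Gamma_tst = 0.000000, Gamma_ttt = 0.000000; k1 = (1.375000, -0.500000, 0.000000, 0.000000)
  k2: at (s, t) = (0.068750, 0.225000), (ds/dtau, dt/dtau) = (1.375000, -0.500000); Gamma_sss = 0.000000, Gamma_sst = 0.000000, Gamma_stt = 0.000000, Gamma_tss = 0.000000, Gamma_tst = 0.000000, Gamma_ttt = 0.000000; k2 = (1.375000, -0.500000, 0.000000, 0.000000)
  k3: at (s, t) = (0.068750, 0.225000), (ds/dtau, dt/dtau) = (1.375000, -0.500000); Gamma_sss = 0.000000, Gamma_sst = 0.000000, Gamma_stt = 0.000000, Gamma_tss = 0.000000, Gamma_tst = 0.000000, Gamma_ttt = 0.000000; k3 = (1.375000, -0.500000, 0.000000, 0.000000)
  k4: at (s, t) = (0.137500, 0.200000), (ds/dtau, dt/dtau) = (1.375000, -0.500000); Gamma_sss = 0.000000, Gamma_sst = 0.000000, Gamma_stt = 0.000000, Gamma_tss = 0.000000, Gamma_tst = 0.000000, Gamma_ttt = 0.000000; k4 = (1.375000, -0.500000, 0.000000, 0.000000)
  Y <- Y + (h/6)(k1 + 2k2 + 2k3 + k4): s = 0.1375, t = 0.2000, ds/dtau = 1.3750, dt/dtau = -0.5000
step 2:
  k1: at (s, t) = (0.137500, 0.200000), (ds/dtau, dt/dtau) = (1.375000, -0.500000); Gamma_sss = 0.000000, Gamma_sst = 0.000000, Gamma_stt = 0.000000, Gamma_tss = 0.000000, Gamma_tst = 0.000000, Gamma_ttt = 0.000000; k1 = (1.375000, -0.500000, 0.000000, 0.000000)
  k2: at (s, t) = (0.206250, 0.175000), (ds/dtau, dt/dtau) = (1.375000, -0.500000); Gamma_sss = 0.000000, Gamma_sst = 0.000000, Gamma_stt = 0.000000, Gamma_tss = 0.000000, Gamma_tst = 0.000000, Gamma_ttt = 0.000000; k2 = (1.375000, -0.500000, 0.000000, 0.000000)
  k3: at (s, t) = (0.206250, 0.175000), (ds/dtau, dt/dtau) = (1.375000, -0.500000); Gamma_sss = 0.000000, Gamma_sst = 0.000000, Gamma_stt = 0.000000, Gamma_tss = 0.000000, Gamma_tst = 0.000000, Gamma_ttt = 0.000000; k3 = (1.375000, -0.500000, 0.000000, 0.000000)
  k4: at (s, t) = (0.275000, 0.150000), (ds/dtau, dt/dtau) = (1.375000, -0.500000); Gamma_sss = 0.000000, Gamma_sst = 0.000000, Gamma_stt = 0.000000, Gamma_tss = 0.000000, Gamma_tst = 0.000000, Gamma_ttt = 0.000000; k4 = (1.375000, -0.500000, 0.000000, 0.000000)
  Y <- Y + (h/6)(k1 + 2k2 + 2k3 + k4): s = 0.2750, t = 0.1500, ds/dtau = 1.3750, dt/dtau = -0.5000
step 3:
  k1: at (s, t) = (0.275000, 0.150000), (ds/dtau, dt/dtau) = (1.375000, -0.500000); Gamma_sss = 0.000000, Gamma_sst = 0.000000, Gamma_stt = 0.000000, Gamma_tss = 0.000000, Gamma_tst = 0.000000, Gamma_ttt = 0.000000; k1 = (1.375000, -0.500000, 0.000000, 0.000000)
  k2: at (s, t) = (0.343750, 0.125000), (ds/dtau, dt/dtau) = (1.375000, -0.500000); Gamma_sss = 0.000000, Gamma_sst = 0.000000, Gamma_stt = 0.000000, Gamma_tss = 0.000000, Gamma_tst = 0.000000, Gamma_ttt = 0.000000; k2 = (1.375000, -0.500000, 0.000000, 0.000000)
  k3: at (s, t) = (0.343750, 0.125000), (ds/dtau, dt/dtau) = (1.375000, -0.500000); Gamma_sss = 0.000000, Gamma_sst = 0.000000, Gamma_stt = 0.000000, Gamma_tss = 0.000000, Gamma_tst = 0.000000, Gamma_ttt = 0.000000; k3 = (1.375000, -0.500000, 0.000000, 0.000000)
  k4: at (s, t) = (0.412500, 0.100000), (ds/dtau, dt/dtau) = (1.375000, -0.500000); Gamma_sss = 0.000000, Gamma_sst = 0.000000, Gamma_stt = 0.000000, Gamma_tss = 0.000000, Gamma_tst = 0.000000, Gamma_ttt = 0.000000; k4 = (1.375000, -0.500000, 0.000000, 0.000000)
  Y <- Y + (h/6)(k1 + 2k2 + 2k3 + k4): s = 0.4125, t = 0.1000, ds/dtau = 1.3750, dt/dtau = -0.5000
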